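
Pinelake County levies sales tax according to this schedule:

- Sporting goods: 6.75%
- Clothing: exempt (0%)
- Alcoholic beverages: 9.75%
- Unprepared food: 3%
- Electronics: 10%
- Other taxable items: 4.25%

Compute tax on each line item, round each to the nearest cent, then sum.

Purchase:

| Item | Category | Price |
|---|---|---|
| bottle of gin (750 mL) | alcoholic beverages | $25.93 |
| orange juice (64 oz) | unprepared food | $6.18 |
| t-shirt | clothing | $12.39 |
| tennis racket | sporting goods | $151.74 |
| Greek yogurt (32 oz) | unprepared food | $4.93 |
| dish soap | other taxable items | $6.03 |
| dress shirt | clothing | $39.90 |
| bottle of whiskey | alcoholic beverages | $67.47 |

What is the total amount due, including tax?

Bottle of gin (750 mL) $25.93: alcoholic beverages → 9.75% → $2.53
Orange juice (64 oz) $6.18: unprepared food → 3% → $0.19
T-shirt $12.39: clothing → 0% → $0.00
Tennis racket $151.74: sporting goods → 6.75% → $10.24
Greek yogurt (32 oz) $4.93: unprepared food → 3% → $0.15
Dish soap $6.03: other taxable items → 4.25% → $0.26
Dress shirt $39.90: clothing → 0% → $0.00
Bottle of whiskey $67.47: alcoholic beverages → 9.75% → $6.58
Subtotal = $314.57; tax = $19.95; total due = $334.52

$334.52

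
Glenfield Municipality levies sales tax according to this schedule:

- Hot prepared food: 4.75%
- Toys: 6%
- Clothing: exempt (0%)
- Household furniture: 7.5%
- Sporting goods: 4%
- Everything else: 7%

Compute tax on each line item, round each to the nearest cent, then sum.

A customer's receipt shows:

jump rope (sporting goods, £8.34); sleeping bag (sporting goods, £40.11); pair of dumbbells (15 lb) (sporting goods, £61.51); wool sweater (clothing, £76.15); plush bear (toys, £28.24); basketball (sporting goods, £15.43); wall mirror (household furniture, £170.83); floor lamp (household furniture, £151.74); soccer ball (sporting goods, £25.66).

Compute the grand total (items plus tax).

Jump rope £8.34: sporting goods → 4% → £0.33
Sleeping bag £40.11: sporting goods → 4% → £1.60
Pair of dumbbells (15 lb) £61.51: sporting goods → 4% → £2.46
Wool sweater £76.15: clothing → 0% → £0.00
Plush bear £28.24: toys → 6% → £1.69
Basketball £15.43: sporting goods → 4% → £0.62
Wall mirror £170.83: household furniture → 7.5% → £12.81
Floor lamp £151.74: household furniture → 7.5% → £11.38
Soccer ball £25.66: sporting goods → 4% → £1.03
Subtotal = £578.01; tax = £31.92; total due = £609.93

£609.93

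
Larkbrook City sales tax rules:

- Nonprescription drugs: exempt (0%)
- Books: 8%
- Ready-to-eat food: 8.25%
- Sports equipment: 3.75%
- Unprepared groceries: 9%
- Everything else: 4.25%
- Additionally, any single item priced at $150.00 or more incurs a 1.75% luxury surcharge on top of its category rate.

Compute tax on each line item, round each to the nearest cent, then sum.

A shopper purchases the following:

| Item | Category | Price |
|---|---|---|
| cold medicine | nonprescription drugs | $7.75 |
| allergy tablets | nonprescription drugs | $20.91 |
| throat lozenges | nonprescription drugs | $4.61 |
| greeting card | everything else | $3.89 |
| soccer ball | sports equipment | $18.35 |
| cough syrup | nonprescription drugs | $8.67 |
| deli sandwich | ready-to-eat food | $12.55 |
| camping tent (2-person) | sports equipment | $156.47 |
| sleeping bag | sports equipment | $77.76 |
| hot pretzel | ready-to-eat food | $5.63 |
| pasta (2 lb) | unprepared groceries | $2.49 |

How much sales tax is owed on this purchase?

Cold medicine $7.75: nonprescription drugs → 0% → $0.00
Allergy tablets $20.91: nonprescription drugs → 0% → $0.00
Throat lozenges $4.61: nonprescription drugs → 0% → $0.00
Greeting card $3.89: everything else → 4.25% → $0.17
Soccer ball $18.35: sports equipment → 3.75% → $0.69
Cough syrup $8.67: nonprescription drugs → 0% → $0.00
Deli sandwich $12.55: ready-to-eat food → 8.25% → $1.04
Camping tent (2-person) $156.47: sports equipment → 3.75% + 1.75% surcharge = 5.5% → $8.61
Sleeping bag $77.76: sports equipment → 3.75% → $2.92
Hot pretzel $5.63: ready-to-eat food → 8.25% → $0.46
Pasta (2 lb) $2.49: unprepared groceries → 9% → $0.22
Total tax = $0.17 + $0.69 + $1.04 + $8.61 + $2.92 + $0.46 + $0.22 = $14.11

$14.11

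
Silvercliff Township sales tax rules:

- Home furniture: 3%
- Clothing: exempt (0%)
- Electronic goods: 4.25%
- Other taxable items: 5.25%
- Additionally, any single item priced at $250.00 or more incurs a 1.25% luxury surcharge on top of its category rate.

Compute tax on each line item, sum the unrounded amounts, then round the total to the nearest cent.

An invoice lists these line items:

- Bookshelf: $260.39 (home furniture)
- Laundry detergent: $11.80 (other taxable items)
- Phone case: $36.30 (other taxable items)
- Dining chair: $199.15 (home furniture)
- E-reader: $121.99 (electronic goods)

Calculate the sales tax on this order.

$24.75

Bookshelf $260.39: home furniture → 3% + 1.25% surcharge = 4.25% → $11.066575
Laundry detergent $11.80: other taxable items → 5.25% → $0.6195
Phone case $36.30: other taxable items → 5.25% → $1.90575
Dining chair $199.15: home furniture → 3% → $5.9745
E-reader $121.99: electronic goods → 4.25% → $5.184575
Unrounded tax sum = $24.7509 → $24.75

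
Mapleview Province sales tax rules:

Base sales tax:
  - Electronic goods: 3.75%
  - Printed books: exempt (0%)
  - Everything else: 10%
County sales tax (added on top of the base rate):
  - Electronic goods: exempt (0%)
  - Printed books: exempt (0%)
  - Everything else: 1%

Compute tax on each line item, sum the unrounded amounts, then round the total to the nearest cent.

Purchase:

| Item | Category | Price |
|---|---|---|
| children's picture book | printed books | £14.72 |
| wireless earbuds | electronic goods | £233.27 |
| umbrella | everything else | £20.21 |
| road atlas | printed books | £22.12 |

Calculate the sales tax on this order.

£10.97

Children's picture book £14.72: printed books → 0% + 0% county = 0% → £0.00
Wireless earbuds £233.27: electronic goods → 3.75% + 0% county = 3.75% → £8.747625
Umbrella £20.21: everything else → 10% + 1% county = 11% → £2.2231
Road atlas £22.12: printed books → 0% + 0% county = 0% → £0.00
Unrounded tax sum = £10.970725 → £10.97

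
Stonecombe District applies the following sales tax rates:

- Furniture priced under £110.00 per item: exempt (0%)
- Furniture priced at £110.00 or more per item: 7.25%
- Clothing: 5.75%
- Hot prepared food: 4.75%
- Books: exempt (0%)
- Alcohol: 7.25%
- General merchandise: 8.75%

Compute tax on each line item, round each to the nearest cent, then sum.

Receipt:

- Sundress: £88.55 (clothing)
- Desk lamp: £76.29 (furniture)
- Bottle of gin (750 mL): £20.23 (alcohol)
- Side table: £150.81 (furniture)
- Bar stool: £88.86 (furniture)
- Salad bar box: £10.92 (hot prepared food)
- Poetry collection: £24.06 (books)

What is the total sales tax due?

Sundress £88.55: clothing → 5.75% → £5.09
Desk lamp £76.29: furniture, under £110.00 → 0% → £0.00
Bottle of gin (750 mL) £20.23: alcohol → 7.25% → £1.47
Side table £150.81: furniture, £110.00 or more → 7.25% → £10.93
Bar stool £88.86: furniture, under £110.00 → 0% → £0.00
Salad bar box £10.92: hot prepared food → 4.75% → £0.52
Poetry collection £24.06: books → 0% → £0.00
Total tax = £5.09 + £1.47 + £10.93 + £0.52 = £18.01

£18.01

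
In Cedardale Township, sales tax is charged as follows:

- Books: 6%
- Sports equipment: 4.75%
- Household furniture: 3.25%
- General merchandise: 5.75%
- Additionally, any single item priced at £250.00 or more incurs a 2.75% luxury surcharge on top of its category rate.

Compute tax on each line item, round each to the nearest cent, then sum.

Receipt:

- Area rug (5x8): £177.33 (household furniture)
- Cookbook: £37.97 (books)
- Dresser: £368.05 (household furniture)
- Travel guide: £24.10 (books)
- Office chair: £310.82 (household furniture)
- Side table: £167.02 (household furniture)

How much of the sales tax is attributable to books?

Cookbook £37.97: books → 6% → £2.28
Travel guide £24.10: books → 6% → £1.45
Tax on books = £2.28 + £1.45 = £3.73

£3.73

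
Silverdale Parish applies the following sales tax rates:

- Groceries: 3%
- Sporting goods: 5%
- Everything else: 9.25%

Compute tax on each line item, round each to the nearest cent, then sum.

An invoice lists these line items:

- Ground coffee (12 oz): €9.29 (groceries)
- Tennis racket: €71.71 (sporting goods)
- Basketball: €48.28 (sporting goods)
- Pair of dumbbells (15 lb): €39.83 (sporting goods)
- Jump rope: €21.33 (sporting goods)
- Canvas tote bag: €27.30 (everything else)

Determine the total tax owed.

€11.87

Ground coffee (12 oz) €9.29: groceries → 3% → €0.28
Tennis racket €71.71: sporting goods → 5% → €3.59
Basketball €48.28: sporting goods → 5% → €2.41
Pair of dumbbells (15 lb) €39.83: sporting goods → 5% → €1.99
Jump rope €21.33: sporting goods → 5% → €1.07
Canvas tote bag €27.30: everything else → 9.25% → €2.53
Total tax = €0.28 + €3.59 + €2.41 + €1.99 + €1.07 + €2.53 = €11.87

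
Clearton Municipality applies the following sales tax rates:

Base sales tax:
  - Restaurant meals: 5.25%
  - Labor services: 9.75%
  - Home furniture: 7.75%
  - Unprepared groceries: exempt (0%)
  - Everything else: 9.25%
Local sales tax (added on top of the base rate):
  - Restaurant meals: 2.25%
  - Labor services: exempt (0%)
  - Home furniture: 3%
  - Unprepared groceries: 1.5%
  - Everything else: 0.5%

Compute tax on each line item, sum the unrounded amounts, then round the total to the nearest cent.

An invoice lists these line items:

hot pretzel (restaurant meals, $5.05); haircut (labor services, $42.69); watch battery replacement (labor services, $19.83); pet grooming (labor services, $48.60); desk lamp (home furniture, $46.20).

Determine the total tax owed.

$16.18

Hot pretzel $5.05: restaurant meals → 5.25% + 2.25% local = 7.5% → $0.37875
Haircut $42.69: labor services → 9.75% + 0% local = 9.75% → $4.162275
Watch battery replacement $19.83: labor services → 9.75% + 0% local = 9.75% → $1.933425
Pet grooming $48.60: labor services → 9.75% + 0% local = 9.75% → $4.7385
Desk lamp $46.20: home furniture → 7.75% + 3% local = 10.75% → $4.9665
Unrounded tax sum = $16.17945 → $16.18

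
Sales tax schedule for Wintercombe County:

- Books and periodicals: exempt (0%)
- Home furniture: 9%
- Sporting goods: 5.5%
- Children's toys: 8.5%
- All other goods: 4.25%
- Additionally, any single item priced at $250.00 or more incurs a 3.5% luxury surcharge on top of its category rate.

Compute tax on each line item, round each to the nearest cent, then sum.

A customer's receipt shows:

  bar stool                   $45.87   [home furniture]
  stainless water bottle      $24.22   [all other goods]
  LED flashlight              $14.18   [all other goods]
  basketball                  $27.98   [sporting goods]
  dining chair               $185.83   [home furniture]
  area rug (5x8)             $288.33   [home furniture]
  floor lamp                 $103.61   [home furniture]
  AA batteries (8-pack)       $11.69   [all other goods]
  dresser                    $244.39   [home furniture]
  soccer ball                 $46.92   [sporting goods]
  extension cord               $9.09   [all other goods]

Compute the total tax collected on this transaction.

$94.85

Bar stool $45.87: home furniture → 9% → $4.13
Stainless water bottle $24.22: all other goods → 4.25% → $1.03
LED flashlight $14.18: all other goods → 4.25% → $0.60
Basketball $27.98: sporting goods → 5.5% → $1.54
Dining chair $185.83: home furniture → 9% → $16.72
Area rug (5x8) $288.33: home furniture → 9% + 3.5% surcharge = 12.5% → $36.04
Floor lamp $103.61: home furniture → 9% → $9.32
AA batteries (8-pack) $11.69: all other goods → 4.25% → $0.50
Dresser $244.39: home furniture → 9% → $22.00
Soccer ball $46.92: sporting goods → 5.5% → $2.58
Extension cord $9.09: all other goods → 4.25% → $0.39
Total tax = $4.13 + $1.03 + $0.60 + $1.54 + $16.72 + $36.04 + $9.32 + $0.50 + $22.00 + $2.58 + $0.39 = $94.85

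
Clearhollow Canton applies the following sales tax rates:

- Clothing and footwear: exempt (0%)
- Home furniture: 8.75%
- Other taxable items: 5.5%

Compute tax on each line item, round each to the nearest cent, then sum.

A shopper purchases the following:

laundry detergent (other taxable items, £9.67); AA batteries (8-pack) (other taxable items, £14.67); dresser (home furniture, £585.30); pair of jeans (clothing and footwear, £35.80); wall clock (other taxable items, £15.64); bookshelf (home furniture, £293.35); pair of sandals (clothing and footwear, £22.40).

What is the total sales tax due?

Laundry detergent £9.67: other taxable items → 5.5% → £0.53
AA batteries (8-pack) £14.67: other taxable items → 5.5% → £0.81
Dresser £585.30: home furniture → 8.75% → £51.21
Pair of jeans £35.80: clothing and footwear → 0% → £0.00
Wall clock £15.64: other taxable items → 5.5% → £0.86
Bookshelf £293.35: home furniture → 8.75% → £25.67
Pair of sandals £22.40: clothing and footwear → 0% → £0.00
Total tax = £0.53 + £0.81 + £51.21 + £0.86 + £25.67 = £79.08

£79.08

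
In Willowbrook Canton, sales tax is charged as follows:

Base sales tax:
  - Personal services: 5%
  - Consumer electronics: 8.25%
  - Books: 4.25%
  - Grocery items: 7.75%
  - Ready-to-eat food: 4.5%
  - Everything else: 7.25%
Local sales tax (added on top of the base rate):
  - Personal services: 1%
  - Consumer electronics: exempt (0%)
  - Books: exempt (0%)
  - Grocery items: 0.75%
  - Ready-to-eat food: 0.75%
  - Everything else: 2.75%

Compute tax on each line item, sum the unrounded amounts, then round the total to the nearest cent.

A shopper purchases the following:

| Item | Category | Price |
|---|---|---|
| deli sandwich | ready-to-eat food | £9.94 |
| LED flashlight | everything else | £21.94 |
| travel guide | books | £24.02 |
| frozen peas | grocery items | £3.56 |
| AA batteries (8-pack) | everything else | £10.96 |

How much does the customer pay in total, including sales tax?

Deli sandwich £9.94: ready-to-eat food → 4.5% + 0.75% local = 5.25% → £0.52185
LED flashlight £21.94: everything else → 7.25% + 2.75% local = 10% → £2.194
Travel guide £24.02: books → 4.25% + 0% local = 4.25% → £1.02085
Frozen peas £3.56: grocery items → 7.75% + 0.75% local = 8.5% → £0.3026
AA batteries (8-pack) £10.96: everything else → 7.25% + 2.75% local = 10% → £1.096
Subtotal = £70.42; unrounded tax = £5.1353 → £5.14; total due = £75.56

£75.56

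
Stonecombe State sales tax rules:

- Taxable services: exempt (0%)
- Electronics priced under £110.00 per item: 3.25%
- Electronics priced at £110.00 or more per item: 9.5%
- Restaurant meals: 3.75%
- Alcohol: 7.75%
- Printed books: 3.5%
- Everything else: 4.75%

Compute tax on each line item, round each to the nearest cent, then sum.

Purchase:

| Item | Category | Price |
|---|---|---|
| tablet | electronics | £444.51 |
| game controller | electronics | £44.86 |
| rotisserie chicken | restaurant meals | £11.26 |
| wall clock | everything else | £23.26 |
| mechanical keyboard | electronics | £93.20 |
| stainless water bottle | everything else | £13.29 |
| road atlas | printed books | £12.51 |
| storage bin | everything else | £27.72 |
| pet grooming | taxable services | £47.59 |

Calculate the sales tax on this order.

£50.63

Tablet £444.51: electronics, £110.00 or more → 9.5% → £42.23
Game controller £44.86: electronics, under £110.00 → 3.25% → £1.46
Rotisserie chicken £11.26: restaurant meals → 3.75% → £0.42
Wall clock £23.26: everything else → 4.75% → £1.10
Mechanical keyboard £93.20: electronics, under £110.00 → 3.25% → £3.03
Stainless water bottle £13.29: everything else → 4.75% → £0.63
Road atlas £12.51: printed books → 3.5% → £0.44
Storage bin £27.72: everything else → 4.75% → £1.32
Pet grooming £47.59: taxable services → 0% → £0.00
Total tax = £42.23 + £1.46 + £0.42 + £1.10 + £3.03 + £0.63 + £0.44 + £1.32 = £50.63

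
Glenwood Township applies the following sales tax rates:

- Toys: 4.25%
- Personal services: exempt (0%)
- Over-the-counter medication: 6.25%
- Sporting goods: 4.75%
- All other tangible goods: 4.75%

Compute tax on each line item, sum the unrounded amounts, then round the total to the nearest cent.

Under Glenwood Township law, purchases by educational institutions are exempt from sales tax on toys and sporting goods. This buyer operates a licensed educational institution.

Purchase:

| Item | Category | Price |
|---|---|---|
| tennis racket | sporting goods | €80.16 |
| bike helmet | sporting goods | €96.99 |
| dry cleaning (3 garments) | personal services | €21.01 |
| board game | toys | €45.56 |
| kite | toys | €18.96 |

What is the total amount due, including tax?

Tennis racket €80.16: sporting goods, buyer-exempt → 0% → €0.00
Bike helmet €96.99: sporting goods, buyer-exempt → 0% → €0.00
Dry cleaning (3 garments) €21.01: personal services → 0% → €0.00
Board game €45.56: toys, buyer-exempt → 0% → €0.00
Kite €18.96: toys, buyer-exempt → 0% → €0.00
Subtotal = €262.68; unrounded tax = €0.00 → €0.00; total due = €262.68

€262.68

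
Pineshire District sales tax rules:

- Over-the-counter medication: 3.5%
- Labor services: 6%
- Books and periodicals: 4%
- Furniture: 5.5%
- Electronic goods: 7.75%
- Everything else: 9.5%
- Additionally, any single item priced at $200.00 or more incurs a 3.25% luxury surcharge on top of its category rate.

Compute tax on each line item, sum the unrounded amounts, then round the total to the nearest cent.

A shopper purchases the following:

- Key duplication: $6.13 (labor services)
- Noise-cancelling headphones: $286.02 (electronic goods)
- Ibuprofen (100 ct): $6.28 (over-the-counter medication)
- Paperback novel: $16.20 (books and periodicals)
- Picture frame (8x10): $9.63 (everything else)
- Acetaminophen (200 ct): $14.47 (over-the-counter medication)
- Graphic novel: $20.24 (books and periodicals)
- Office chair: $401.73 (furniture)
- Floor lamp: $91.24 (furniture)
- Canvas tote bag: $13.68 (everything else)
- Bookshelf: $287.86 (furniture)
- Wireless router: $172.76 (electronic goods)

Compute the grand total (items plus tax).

Key duplication $6.13: labor services → 6% → $0.3678
Noise-cancelling headphones $286.02: electronic goods → 7.75% + 3.25% surcharge = 11% → $31.4622
Ibuprofen (100 ct) $6.28: over-the-counter medication → 3.5% → $0.2198
Paperback novel $16.20: books and periodicals → 4% → $0.648
Picture frame (8x10) $9.63: everything else → 9.5% → $0.91485
Acetaminophen (200 ct) $14.47: over-the-counter medication → 3.5% → $0.50645
Graphic novel $20.24: books and periodicals → 4% → $0.8096
Office chair $401.73: furniture → 5.5% + 3.25% surcharge = 8.75% → $35.151375
Floor lamp $91.24: furniture → 5.5% → $5.0182
Canvas tote bag $13.68: everything else → 9.5% → $1.2996
Bookshelf $287.86: furniture → 5.5% + 3.25% surcharge = 8.75% → $25.18775
Wireless router $172.76: electronic goods → 7.75% → $13.3889
Subtotal = $1326.24; unrounded tax = $114.974525 → $114.97; total due = $1441.21

$1441.21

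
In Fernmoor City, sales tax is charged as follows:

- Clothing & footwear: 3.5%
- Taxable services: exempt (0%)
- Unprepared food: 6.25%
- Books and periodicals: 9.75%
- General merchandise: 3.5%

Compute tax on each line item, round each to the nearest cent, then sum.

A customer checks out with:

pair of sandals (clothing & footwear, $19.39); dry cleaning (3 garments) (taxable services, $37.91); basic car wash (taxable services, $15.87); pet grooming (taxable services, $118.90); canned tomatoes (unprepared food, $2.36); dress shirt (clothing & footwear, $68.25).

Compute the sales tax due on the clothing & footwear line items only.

Pair of sandals $19.39: clothing & footwear → 3.5% → $0.68
Dress shirt $68.25: clothing & footwear → 3.5% → $2.39
Tax on clothing & footwear = $0.68 + $2.39 = $3.07

$3.07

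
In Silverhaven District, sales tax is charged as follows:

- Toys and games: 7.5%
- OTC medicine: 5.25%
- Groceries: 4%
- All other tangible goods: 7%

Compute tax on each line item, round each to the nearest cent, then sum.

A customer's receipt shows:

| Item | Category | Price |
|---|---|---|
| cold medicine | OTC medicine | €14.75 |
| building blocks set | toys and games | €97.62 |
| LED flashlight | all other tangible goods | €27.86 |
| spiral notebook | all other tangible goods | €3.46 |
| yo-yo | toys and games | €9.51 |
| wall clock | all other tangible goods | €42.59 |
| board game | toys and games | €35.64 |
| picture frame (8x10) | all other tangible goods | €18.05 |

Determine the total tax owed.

Cold medicine €14.75: OTC medicine → 5.25% → €0.77
Building blocks set €97.62: toys and games → 7.5% → €7.32
LED flashlight €27.86: all other tangible goods → 7% → €1.95
Spiral notebook €3.46: all other tangible goods → 7% → €0.24
Yo-yo €9.51: toys and games → 7.5% → €0.71
Wall clock €42.59: all other tangible goods → 7% → €2.98
Board game €35.64: toys and games → 7.5% → €2.67
Picture frame (8x10) €18.05: all other tangible goods → 7% → €1.26
Total tax = €0.77 + €7.32 + €1.95 + €0.24 + €0.71 + €2.98 + €2.67 + €1.26 = €17.90

€17.90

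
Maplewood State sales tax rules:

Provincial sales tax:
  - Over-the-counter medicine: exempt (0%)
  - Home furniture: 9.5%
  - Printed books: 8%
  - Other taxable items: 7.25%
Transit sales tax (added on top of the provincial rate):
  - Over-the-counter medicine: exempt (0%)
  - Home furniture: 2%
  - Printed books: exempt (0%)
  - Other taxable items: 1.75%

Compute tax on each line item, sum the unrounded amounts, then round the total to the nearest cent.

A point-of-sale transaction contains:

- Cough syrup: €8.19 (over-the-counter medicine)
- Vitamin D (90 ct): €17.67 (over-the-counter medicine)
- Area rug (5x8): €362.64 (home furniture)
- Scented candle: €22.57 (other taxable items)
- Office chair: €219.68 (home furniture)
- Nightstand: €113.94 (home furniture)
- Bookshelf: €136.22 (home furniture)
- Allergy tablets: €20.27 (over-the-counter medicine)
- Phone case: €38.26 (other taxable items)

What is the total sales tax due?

Cough syrup €8.19: over-the-counter medicine → 0% + 0% transit = 0% → €0.00
Vitamin D (90 ct) €17.67: over-the-counter medicine → 0% + 0% transit = 0% → €0.00
Area rug (5x8) €362.64: home furniture → 9.5% + 2% transit = 11.5% → €41.7036
Scented candle €22.57: other taxable items → 7.25% + 1.75% transit = 9% → €2.0313
Office chair €219.68: home furniture → 9.5% + 2% transit = 11.5% → €25.2632
Nightstand €113.94: home furniture → 9.5% + 2% transit = 11.5% → €13.1031
Bookshelf €136.22: home furniture → 9.5% + 2% transit = 11.5% → €15.6653
Allergy tablets €20.27: over-the-counter medicine → 0% + 0% transit = 0% → €0.00
Phone case €38.26: other taxable items → 7.25% + 1.75% transit = 9% → €3.4434
Unrounded tax sum = €101.2099 → €101.21

€101.21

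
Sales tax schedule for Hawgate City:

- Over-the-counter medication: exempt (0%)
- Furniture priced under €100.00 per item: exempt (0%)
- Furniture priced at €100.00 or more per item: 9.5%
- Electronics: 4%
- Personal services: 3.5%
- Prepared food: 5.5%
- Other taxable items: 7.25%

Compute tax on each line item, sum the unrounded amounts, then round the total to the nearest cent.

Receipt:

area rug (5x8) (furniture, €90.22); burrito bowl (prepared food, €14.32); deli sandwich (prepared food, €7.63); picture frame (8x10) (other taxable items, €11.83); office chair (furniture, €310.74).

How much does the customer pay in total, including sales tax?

Area rug (5x8) €90.22: furniture, under €100.00 → 0% → €0.00
Burrito bowl €14.32: prepared food → 5.5% → €0.7876
Deli sandwich €7.63: prepared food → 5.5% → €0.41965
Picture frame (8x10) €11.83: other taxable items → 7.25% → €0.857675
Office chair €310.74: furniture, €100.00 or more → 9.5% → €29.5203
Subtotal = €434.74; unrounded tax = €31.585225 → €31.59; total due = €466.33

€466.33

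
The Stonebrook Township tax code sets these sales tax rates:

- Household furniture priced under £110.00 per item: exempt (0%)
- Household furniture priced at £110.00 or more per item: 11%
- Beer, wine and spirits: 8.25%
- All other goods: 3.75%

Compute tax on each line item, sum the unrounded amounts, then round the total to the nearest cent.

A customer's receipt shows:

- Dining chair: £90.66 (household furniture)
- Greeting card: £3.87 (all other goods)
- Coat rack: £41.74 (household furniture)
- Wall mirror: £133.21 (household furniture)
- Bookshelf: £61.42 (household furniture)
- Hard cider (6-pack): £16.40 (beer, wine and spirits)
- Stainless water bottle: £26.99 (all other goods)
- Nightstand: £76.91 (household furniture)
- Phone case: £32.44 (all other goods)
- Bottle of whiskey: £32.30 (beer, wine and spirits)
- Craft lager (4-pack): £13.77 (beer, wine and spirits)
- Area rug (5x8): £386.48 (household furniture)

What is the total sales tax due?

Dining chair £90.66: household furniture, under £110.00 → 0% → £0.00
Greeting card £3.87: all other goods → 3.75% → £0.145125
Coat rack £41.74: household furniture, under £110.00 → 0% → £0.00
Wall mirror £133.21: household furniture, £110.00 or more → 11% → £14.6531
Bookshelf £61.42: household furniture, under £110.00 → 0% → £0.00
Hard cider (6-pack) £16.40: beer, wine and spirits → 8.25% → £1.353
Stainless water bottle £26.99: all other goods → 3.75% → £1.012125
Nightstand £76.91: household furniture, under £110.00 → 0% → £0.00
Phone case £32.44: all other goods → 3.75% → £1.2165
Bottle of whiskey £32.30: beer, wine and spirits → 8.25% → £2.66475
Craft lager (4-pack) £13.77: beer, wine and spirits → 8.25% → £1.136025
Area rug (5x8) £386.48: household furniture, £110.00 or more → 11% → £42.5128
Unrounded tax sum = £64.693425 → £64.69

£64.69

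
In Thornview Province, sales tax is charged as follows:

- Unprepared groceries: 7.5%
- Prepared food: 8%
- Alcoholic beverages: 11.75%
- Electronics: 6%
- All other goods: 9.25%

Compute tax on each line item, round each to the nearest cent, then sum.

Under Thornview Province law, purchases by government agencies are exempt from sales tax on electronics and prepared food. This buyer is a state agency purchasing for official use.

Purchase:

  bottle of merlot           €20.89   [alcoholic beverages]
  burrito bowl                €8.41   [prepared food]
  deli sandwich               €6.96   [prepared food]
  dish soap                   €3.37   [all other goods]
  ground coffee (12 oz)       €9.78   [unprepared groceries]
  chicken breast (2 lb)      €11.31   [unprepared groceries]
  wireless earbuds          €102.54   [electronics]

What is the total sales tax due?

Bottle of merlot €20.89: alcoholic beverages → 11.75% → €2.45
Burrito bowl €8.41: prepared food, buyer-exempt → 0% → €0.00
Deli sandwich €6.96: prepared food, buyer-exempt → 0% → €0.00
Dish soap €3.37: all other goods → 9.25% → €0.31
Ground coffee (12 oz) €9.78: unprepared groceries → 7.5% → €0.73
Chicken breast (2 lb) €11.31: unprepared groceries → 7.5% → €0.85
Wireless earbuds €102.54: electronics, buyer-exempt → 0% → €0.00
Total tax = €2.45 + €0.31 + €0.73 + €0.85 = €4.34

€4.34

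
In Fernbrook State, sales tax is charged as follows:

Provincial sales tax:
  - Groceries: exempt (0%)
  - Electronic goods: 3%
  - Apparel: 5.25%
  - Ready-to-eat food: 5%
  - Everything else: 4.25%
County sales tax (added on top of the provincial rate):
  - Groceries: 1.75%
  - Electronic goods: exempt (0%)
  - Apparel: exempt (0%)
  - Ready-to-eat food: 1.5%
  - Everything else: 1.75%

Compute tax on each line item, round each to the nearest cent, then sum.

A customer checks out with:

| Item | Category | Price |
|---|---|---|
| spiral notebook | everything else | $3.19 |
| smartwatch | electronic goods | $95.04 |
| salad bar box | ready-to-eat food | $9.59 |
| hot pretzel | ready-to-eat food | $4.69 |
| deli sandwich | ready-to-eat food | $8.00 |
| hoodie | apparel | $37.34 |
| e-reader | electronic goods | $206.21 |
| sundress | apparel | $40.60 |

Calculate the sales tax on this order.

Spiral notebook $3.19: everything else → 4.25% + 1.75% county = 6% → $0.19
Smartwatch $95.04: electronic goods → 3% + 0% county = 3% → $2.85
Salad bar box $9.59: ready-to-eat food → 5% + 1.5% county = 6.5% → $0.62
Hot pretzel $4.69: ready-to-eat food → 5% + 1.5% county = 6.5% → $0.30
Deli sandwich $8.00: ready-to-eat food → 5% + 1.5% county = 6.5% → $0.52
Hoodie $37.34: apparel → 5.25% + 0% county = 5.25% → $1.96
E-reader $206.21: electronic goods → 3% + 0% county = 3% → $6.19
Sundress $40.60: apparel → 5.25% + 0% county = 5.25% → $2.13
Total tax = $0.19 + $2.85 + $0.62 + $0.30 + $0.52 + $1.96 + $6.19 + $2.13 = $14.76

$14.76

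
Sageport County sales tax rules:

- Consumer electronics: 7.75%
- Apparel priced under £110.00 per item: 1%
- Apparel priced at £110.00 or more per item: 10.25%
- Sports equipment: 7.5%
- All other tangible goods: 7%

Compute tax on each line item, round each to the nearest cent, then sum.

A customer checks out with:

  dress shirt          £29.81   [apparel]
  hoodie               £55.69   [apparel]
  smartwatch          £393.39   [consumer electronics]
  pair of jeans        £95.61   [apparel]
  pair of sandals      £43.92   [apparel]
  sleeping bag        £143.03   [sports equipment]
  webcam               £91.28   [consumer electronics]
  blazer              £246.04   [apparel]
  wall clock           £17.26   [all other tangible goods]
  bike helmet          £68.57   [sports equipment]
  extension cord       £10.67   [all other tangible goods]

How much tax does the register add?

£82.87

Dress shirt £29.81: apparel, under £110.00 → 1% → £0.30
Hoodie £55.69: apparel, under £110.00 → 1% → £0.56
Smartwatch £393.39: consumer electronics → 7.75% → £30.49
Pair of jeans £95.61: apparel, under £110.00 → 1% → £0.96
Pair of sandals £43.92: apparel, under £110.00 → 1% → £0.44
Sleeping bag £143.03: sports equipment → 7.5% → £10.73
Webcam £91.28: consumer electronics → 7.75% → £7.07
Blazer £246.04: apparel, £110.00 or more → 10.25% → £25.22
Wall clock £17.26: all other tangible goods → 7% → £1.21
Bike helmet £68.57: sports equipment → 7.5% → £5.14
Extension cord £10.67: all other tangible goods → 7% → £0.75
Total tax = £0.30 + £0.56 + £30.49 + £0.96 + £0.44 + £10.73 + £7.07 + £25.22 + £1.21 + £5.14 + £0.75 = £82.87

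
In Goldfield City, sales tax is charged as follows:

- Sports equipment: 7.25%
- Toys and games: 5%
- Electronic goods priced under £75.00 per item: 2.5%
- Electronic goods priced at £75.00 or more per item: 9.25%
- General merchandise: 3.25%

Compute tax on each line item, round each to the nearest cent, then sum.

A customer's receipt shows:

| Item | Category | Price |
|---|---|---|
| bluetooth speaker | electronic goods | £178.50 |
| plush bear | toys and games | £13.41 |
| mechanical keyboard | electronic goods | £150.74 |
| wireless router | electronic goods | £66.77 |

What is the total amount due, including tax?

Bluetooth speaker £178.50: electronic goods, £75.00 or more → 9.25% → £16.51
Plush bear £13.41: toys and games → 5% → £0.67
Mechanical keyboard £150.74: electronic goods, £75.00 or more → 9.25% → £13.94
Wireless router £66.77: electronic goods, under £75.00 → 2.5% → £1.67
Subtotal = £409.42; tax = £32.79; total due = £442.21

£442.21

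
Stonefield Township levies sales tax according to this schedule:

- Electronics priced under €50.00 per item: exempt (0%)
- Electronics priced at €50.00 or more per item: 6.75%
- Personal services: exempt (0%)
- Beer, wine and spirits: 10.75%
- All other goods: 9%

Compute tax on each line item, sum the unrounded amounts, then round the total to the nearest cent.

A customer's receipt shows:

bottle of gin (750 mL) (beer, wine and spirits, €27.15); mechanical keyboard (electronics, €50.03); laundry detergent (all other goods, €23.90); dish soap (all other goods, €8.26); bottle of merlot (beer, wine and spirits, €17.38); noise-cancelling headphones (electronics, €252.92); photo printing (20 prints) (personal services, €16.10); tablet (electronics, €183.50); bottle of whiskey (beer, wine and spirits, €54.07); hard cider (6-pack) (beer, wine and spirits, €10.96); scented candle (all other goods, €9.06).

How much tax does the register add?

Bottle of gin (750 mL) €27.15: beer, wine and spirits → 10.75% → €2.918625
Mechanical keyboard €50.03: electronics, €50.00 or more → 6.75% → €3.377025
Laundry detergent €23.90: all other goods → 9% → €2.151
Dish soap €8.26: all other goods → 9% → €0.7434
Bottle of merlot €17.38: beer, wine and spirits → 10.75% → €1.86835
Noise-cancelling headphones €252.92: electronics, €50.00 or more → 6.75% → €17.0721
Photo printing (20 prints) €16.10: personal services → 0% → €0.00
Tablet €183.50: electronics, €50.00 or more → 6.75% → €12.38625
Bottle of whiskey €54.07: beer, wine and spirits → 10.75% → €5.812525
Hard cider (6-pack) €10.96: beer, wine and spirits → 10.75% → €1.1782
Scented candle €9.06: all other goods → 9% → €0.8154
Unrounded tax sum = €48.322875 → €48.32

€48.32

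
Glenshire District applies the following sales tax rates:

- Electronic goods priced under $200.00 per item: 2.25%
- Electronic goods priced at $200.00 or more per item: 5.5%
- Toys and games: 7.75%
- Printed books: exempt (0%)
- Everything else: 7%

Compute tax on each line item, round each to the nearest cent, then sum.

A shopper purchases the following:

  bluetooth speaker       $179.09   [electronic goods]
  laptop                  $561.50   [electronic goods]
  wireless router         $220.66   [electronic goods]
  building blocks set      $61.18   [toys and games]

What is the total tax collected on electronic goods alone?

Bluetooth speaker $179.09: electronic goods, under $200.00 → 2.25% → $4.03
Laptop $561.50: electronic goods, $200.00 or more → 5.5% → $30.88
Wireless router $220.66: electronic goods, $200.00 or more → 5.5% → $12.14
Tax on electronic goods = $4.03 + $30.88 + $12.14 = $47.05

$47.05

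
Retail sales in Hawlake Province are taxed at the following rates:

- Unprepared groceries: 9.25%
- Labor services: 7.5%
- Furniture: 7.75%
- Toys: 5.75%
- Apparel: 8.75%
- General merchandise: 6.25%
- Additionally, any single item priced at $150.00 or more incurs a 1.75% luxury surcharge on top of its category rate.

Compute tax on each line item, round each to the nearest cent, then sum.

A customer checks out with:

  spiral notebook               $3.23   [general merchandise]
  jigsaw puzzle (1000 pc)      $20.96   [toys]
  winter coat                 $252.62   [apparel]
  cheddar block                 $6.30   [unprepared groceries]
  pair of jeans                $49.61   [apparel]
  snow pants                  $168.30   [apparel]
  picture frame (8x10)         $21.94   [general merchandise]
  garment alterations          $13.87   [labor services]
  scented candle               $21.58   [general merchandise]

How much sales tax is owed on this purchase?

$54.29

Spiral notebook $3.23: general merchandise → 6.25% → $0.20
Jigsaw puzzle (1000 pc) $20.96: toys → 5.75% → $1.21
Winter coat $252.62: apparel → 8.75% + 1.75% surcharge = 10.5% → $26.53
Cheddar block $6.30: unprepared groceries → 9.25% → $0.58
Pair of jeans $49.61: apparel → 8.75% → $4.34
Snow pants $168.30: apparel → 8.75% + 1.75% surcharge = 10.5% → $17.67
Picture frame (8x10) $21.94: general merchandise → 6.25% → $1.37
Garment alterations $13.87: labor services → 7.5% → $1.04
Scented candle $21.58: general merchandise → 6.25% → $1.35
Total tax = $0.20 + $1.21 + $26.53 + $0.58 + $4.34 + $17.67 + $1.37 + $1.04 + $1.35 = $54.29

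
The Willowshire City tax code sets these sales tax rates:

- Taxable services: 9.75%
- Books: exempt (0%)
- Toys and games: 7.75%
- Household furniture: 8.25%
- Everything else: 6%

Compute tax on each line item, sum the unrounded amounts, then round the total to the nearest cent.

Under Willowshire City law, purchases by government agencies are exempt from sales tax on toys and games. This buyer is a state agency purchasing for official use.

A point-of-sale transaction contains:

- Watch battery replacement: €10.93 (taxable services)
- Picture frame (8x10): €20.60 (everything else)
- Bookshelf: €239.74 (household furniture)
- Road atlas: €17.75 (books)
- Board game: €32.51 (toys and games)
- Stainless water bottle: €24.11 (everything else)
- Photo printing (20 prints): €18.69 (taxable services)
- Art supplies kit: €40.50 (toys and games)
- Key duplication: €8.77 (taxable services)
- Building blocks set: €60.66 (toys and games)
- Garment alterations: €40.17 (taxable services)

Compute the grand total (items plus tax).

Watch battery replacement €10.93: taxable services → 9.75% → €1.065675
Picture frame (8x10) €20.60: everything else → 6% → €1.236
Bookshelf €239.74: household furniture → 8.25% → €19.77855
Road atlas €17.75: books → 0% → €0.00
Board game €32.51: toys and games, buyer-exempt → 0% → €0.00
Stainless water bottle €24.11: everything else → 6% → €1.4466
Photo printing (20 prints) €18.69: taxable services → 9.75% → €1.822275
Art supplies kit €40.50: toys and games, buyer-exempt → 0% → €0.00
Key duplication €8.77: taxable services → 9.75% → €0.855075
Building blocks set €60.66: toys and games, buyer-exempt → 0% → €0.00
Garment alterations €40.17: taxable services → 9.75% → €3.916575
Subtotal = €514.43; unrounded tax = €30.12075 → €30.12; total due = €544.55

€544.55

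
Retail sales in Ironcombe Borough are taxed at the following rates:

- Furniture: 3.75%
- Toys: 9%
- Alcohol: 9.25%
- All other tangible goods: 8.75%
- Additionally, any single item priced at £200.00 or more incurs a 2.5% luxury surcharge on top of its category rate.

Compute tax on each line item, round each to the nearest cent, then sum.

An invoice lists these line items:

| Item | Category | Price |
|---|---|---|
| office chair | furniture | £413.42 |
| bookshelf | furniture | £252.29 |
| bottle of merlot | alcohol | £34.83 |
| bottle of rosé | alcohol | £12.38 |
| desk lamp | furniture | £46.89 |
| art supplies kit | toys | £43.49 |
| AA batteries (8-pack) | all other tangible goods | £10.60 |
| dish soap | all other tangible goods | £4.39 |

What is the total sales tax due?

Office chair £413.42: furniture → 3.75% + 2.5% surcharge = 6.25% → £25.84
Bookshelf £252.29: furniture → 3.75% + 2.5% surcharge = 6.25% → £15.77
Bottle of merlot £34.83: alcohol → 9.25% → £3.22
Bottle of rosé £12.38: alcohol → 9.25% → £1.15
Desk lamp £46.89: furniture → 3.75% → £1.76
Art supplies kit £43.49: toys → 9% → £3.91
AA batteries (8-pack) £10.60: all other tangible goods → 8.75% → £0.93
Dish soap £4.39: all other tangible goods → 8.75% → £0.38
Total tax = £25.84 + £15.77 + £3.22 + £1.15 + £1.76 + £3.91 + £0.93 + £0.38 = £52.96

£52.96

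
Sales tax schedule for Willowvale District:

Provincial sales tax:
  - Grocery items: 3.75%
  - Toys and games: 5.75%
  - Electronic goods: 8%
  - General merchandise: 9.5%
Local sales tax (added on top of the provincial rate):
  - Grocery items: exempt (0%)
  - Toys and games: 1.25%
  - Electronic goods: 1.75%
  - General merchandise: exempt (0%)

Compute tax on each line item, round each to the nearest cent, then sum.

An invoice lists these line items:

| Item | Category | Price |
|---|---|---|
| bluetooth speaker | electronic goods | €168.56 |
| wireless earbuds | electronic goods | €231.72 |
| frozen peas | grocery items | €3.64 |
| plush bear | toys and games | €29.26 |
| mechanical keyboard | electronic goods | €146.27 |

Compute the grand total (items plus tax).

Bluetooth speaker €168.56: electronic goods → 8% + 1.75% local = 9.75% → €16.43
Wireless earbuds €231.72: electronic goods → 8% + 1.75% local = 9.75% → €22.59
Frozen peas €3.64: grocery items → 3.75% + 0% local = 3.75% → €0.14
Plush bear €29.26: toys and games → 5.75% + 1.25% local = 7% → €2.05
Mechanical keyboard €146.27: electronic goods → 8% + 1.75% local = 9.75% → €14.26
Subtotal = €579.45; tax = €55.47; total due = €634.92

€634.92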